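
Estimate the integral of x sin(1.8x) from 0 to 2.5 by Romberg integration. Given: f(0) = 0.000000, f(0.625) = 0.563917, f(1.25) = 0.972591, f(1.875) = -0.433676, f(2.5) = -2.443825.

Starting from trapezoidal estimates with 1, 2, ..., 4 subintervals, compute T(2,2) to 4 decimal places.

T(0,0) (trapezoid, 1 panel, h=2.5000): -3.054781
T(1,0) (trapezoid, 2 panels, h=1.2500): -0.311652
T(2,0) (trapezoid, 4 panels, h=0.6250): -0.074425
T(1,1) = -0.311652 + (-0.311652 − (-3.054781))/3 = 0.602724
T(2,1) = -0.074425 + (-0.074425 − (-0.311652))/3 = 0.004651
T(2,2) = 0.004651 + (0.004651 − 0.602724)/15 = -0.035221

-0.0352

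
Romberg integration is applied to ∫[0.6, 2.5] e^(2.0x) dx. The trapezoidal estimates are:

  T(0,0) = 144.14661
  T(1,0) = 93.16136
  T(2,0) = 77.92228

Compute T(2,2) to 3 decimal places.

72.621

Richardson extrapolation on the trapezoidal column (denominator 4−1=3):
T(1,1) = 93.16136 + (93.16136 − 144.14661)/3 = 76.16628
T(2,1) = (4·77.92228 − 93.16136) / 3 = 72.84259
T(2,2) = 72.84259 + (72.84259 − 76.16628)/15 = 72.62101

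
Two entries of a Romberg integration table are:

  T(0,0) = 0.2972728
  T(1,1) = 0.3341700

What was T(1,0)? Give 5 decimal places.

From T(1,1) = (4·T(1,0) − T(0,0))/3, solve for T(1,0):
4·T(1,0) = 3·0.3341700 + 0.2972728 = 1.2997828
T(1,0) = 0.3249457

0.32495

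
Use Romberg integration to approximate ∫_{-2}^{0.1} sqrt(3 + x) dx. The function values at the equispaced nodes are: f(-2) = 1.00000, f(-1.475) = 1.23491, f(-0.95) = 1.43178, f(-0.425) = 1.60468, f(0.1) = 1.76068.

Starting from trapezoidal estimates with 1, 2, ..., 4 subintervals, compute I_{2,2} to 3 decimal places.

2.972

I_{0,0} (trapezoid, 1 panel, h=2.1000): 2.89871
I_{1,0} (trapezoid, 2 panels, h=1.0500): 2.95273
I_{2,0} (trapezoid, 4 panels, h=0.5250): 2.96715
I_{1,1} = 2.95273 + (2.95273 − 2.89871)/3 = 2.97074
I_{2,1} = 2.96715 + (2.96715 − 2.95273)/3 = 2.97196
I_{2,2} = 2.97196 + (2.97196 − 2.97074)/15 = 2.97204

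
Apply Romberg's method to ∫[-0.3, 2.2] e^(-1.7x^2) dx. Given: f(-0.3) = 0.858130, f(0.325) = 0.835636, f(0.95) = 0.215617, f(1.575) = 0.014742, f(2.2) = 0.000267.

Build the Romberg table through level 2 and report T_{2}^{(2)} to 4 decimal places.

0.9947

T_{0}^{(0)} (trapezoid, 1 panel, h=2.5000): 1.072996
T_{1}^{(0)} (trapezoid, 2 panels, h=1.2500): 0.806019
T_{2}^{(0)} (trapezoid, 4 panels, h=0.6250): 0.934496
T_{1}^{(1)} = 0.806019 + (0.806019 − 1.072996)/3 = 0.717027
T_{2}^{(1)} = 0.934496 + (0.934496 − 0.806019)/3 = 0.977322
T_{2}^{(2)} = 0.977322 + (0.977322 − 0.717027)/15 = 0.994675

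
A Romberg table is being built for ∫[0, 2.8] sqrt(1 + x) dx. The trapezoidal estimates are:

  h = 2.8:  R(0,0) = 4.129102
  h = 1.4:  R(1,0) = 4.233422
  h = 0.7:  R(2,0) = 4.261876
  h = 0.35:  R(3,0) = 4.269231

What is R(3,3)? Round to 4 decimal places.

4.2717

Richardson extrapolation on the trapezoidal column (denominator 4−1=3):
R(1,1) = (4·4.233422 − 4.129102) / 3 = 4.268195
R(2,1) = (4·4.261876 − 4.233422) / 3 = 4.271361
R(3,1) = 4.269231 + (4.269231 − 4.261876)/3 = 4.271683
R(2,2) = 4.271361 + (4.271361 − 4.268195)/15 = 4.271572
R(3,2) = (16·4.271683 − 4.271361) / 15 = 4.271704
R(3,3) = 4.271704 + (4.271704 − 4.271572)/63 = 4.271706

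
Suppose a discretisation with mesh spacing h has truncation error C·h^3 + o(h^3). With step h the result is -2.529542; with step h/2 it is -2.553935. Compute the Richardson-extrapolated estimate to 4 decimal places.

-2.5574

The leading error scales as h^3; refining by a factor of 2 reduces it by 2^3 = 8.
Extrapolated value = (8·A(h/2) − A(h)) / (8 − 1)
= (8·(-2.553935) − (-2.529542)) / 7
= -17.901938 / 7 = -2.557420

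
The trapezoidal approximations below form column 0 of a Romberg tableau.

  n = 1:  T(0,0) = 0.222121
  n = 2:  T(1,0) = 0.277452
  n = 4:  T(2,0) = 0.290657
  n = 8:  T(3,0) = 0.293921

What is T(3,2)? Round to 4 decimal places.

T(2,1) = 0.290657 + (0.290657 − 0.277452)/3 = 0.295059
T(3,1) = 0.293921 + (0.293921 − 0.290657)/3 = 0.295009
T(3,2) = 0.295009 + (0.295009 − 0.295059)/15 = 0.295006

0.2950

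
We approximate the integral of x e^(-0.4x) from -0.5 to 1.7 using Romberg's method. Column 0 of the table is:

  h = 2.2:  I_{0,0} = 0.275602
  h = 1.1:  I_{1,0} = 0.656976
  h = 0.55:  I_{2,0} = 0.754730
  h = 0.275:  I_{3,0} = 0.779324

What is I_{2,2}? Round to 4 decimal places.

Richardson extrapolation on the trapezoidal column (denominator 4−1=3):
I_{1,1} = 0.656976 + (0.656976 − 0.275602)/3 = 0.784101
I_{2,1} = (4·0.754730 − 0.656976) / 3 = 0.787315
I_{2,2} = (16·0.787315 − 0.784101) / 15 = 0.787529
(Column j=1 coincides with Simpson's rule on the same nodes.)

0.7875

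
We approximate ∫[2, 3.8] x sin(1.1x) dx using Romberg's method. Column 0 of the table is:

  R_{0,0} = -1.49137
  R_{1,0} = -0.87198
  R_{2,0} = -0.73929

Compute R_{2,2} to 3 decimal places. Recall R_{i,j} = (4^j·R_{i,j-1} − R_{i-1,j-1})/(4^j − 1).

R_{1,1} = (4·(-0.87198) − (-1.49137)) / 3 = -0.66552
R_{2,1} = (4·(-0.73929) − (-0.87198)) / 3 = -0.69506
R_{2,2} = (16·(-0.69506) − (-0.66552)) / 15 = -0.69703

-0.697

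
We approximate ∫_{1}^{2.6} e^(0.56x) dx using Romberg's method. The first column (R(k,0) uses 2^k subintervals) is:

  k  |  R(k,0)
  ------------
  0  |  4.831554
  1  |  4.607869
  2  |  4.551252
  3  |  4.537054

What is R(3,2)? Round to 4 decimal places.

4.5323

Richardson extrapolation on the trapezoidal column (denominator 4−1=3):
R(2,1) = (4·4.551252 − 4.607869) / 3 = 4.532380
R(3,1) = (4·4.537054 − 4.551252) / 3 = 4.532321
R(3,2) = 4.532321 + (4.532321 − 4.532380)/15 = 4.532317
(Column j=1 coincides with Simpson's rule on the same nodes.)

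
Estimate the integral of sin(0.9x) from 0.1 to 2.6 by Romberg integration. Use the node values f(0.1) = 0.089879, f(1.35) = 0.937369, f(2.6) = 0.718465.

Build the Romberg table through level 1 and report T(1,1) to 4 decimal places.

T(0,0) (trapezoid, 1 panel, h=2.5000): 1.010430
T(1,0) (trapezoid, 2 panels, h=1.2500): 1.676926
T(1,1) = 1.676926 + (1.676926 − 1.010430)/3 = 1.899091

1.8991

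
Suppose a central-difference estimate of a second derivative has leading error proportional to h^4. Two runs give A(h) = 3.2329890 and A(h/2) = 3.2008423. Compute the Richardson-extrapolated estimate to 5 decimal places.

The leading error scales as h^4; refining by a factor of 2 reduces it by 2^4 = 16.
Extrapolated value = (16·A(h/2) − A(h)) / (16 − 1)
= (16·3.2008423 − 3.2329890) / 15
= 47.9804878 / 15 = 3.1986992

3.19870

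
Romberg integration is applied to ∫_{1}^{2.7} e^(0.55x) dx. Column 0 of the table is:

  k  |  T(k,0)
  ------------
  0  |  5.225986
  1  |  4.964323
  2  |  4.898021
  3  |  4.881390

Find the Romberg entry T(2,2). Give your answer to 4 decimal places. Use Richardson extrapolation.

4.8758

T(1,1) = 4.964323 + (4.964323 − 5.225986)/3 = 4.877102
T(2,1) = 4.898021 + (4.898021 − 4.964323)/3 = 4.875920
T(2,2) = 4.875920 + (4.875920 − 4.877102)/15 = 4.875841
(Column j=1 coincides with Simpson's rule on the same nodes.)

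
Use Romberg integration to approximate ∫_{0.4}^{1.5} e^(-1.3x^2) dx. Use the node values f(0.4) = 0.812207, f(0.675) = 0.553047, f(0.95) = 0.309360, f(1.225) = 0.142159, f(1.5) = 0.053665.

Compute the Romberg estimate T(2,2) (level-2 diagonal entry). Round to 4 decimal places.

0.3914

T(0,0) (trapezoid, 1 panel, h=1.1000): 0.476230
T(1,0) (trapezoid, 2 panels, h=0.5500): 0.408263
T(2,0) (trapezoid, 4 panels, h=0.2750): 0.395313
T(1,1) = 0.408263 + (0.408263 − 0.476230)/3 = 0.385607
T(2,1) = 0.395313 + (0.395313 − 0.408263)/3 = 0.390996
T(2,2) = 0.390996 + (0.390996 − 0.385607)/15 = 0.391355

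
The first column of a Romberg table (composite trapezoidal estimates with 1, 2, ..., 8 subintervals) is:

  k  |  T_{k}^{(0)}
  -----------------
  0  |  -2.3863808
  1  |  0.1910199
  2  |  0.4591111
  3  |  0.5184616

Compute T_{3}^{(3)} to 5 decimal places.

0.53792

Richardson extrapolation on the trapezoidal column (denominator 4−1=3):
T_{1}^{(1)} = (4·0.1910199 − (-2.3863808)) / 3 = 1.0501535
T_{2}^{(1)} = (4·0.4591111 − 0.1910199) / 3 = 0.5484748
T_{3}^{(1)} = 0.5184616 + (0.5184616 − 0.4591111)/3 = 0.5382451
T_{2}^{(2)} = (16·0.5484748 − 1.0501535) / 15 = 0.5150296
T_{3}^{(2)} = 0.5382451 + (0.5382451 − 0.5484748)/15 = 0.5375631
T_{3}^{(3)} = (64·0.5375631 − 0.5150296) / 63 = 0.5379208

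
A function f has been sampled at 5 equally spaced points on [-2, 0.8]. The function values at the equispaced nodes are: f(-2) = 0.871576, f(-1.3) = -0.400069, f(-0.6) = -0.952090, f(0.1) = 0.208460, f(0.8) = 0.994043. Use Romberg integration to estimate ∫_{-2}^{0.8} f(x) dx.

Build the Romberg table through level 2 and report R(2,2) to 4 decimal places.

R(0,0) (trapezoid, 1 panel, h=2.8000): 2.611867
R(1,0) (trapezoid, 2 panels, h=1.4000): -0.026993
R(2,0) (trapezoid, 4 panels, h=0.7000): -0.147623
R(1,1) = -0.026993 + (-0.026993 − 2.611867)/3 = -0.906613
R(2,1) = -0.147623 + (-0.147623 − (-0.026993))/3 = -0.187833
R(2,2) = -0.187833 + (-0.187833 − (-0.906613))/15 = -0.139914

-0.1399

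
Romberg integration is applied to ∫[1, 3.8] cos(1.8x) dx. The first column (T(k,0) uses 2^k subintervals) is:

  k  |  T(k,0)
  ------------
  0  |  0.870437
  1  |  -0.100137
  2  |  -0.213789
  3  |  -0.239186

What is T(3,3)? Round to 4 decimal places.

T(1,1) = (4·(-0.100137) − 0.870437) / 3 = -0.423662
T(2,1) = -0.213789 + (-0.213789 − (-0.100137))/3 = -0.251673
T(3,1) = (4·(-0.239186) − (-0.213789)) / 3 = -0.247652
T(2,2) = (16·(-0.251673) − (-0.423662)) / 15 = -0.240207
T(3,2) = -0.247652 + (-0.247652 − (-0.251673))/15 = -0.247384
T(3,3) = (64·(-0.247384) − (-0.240207)) / 63 = -0.247498
(Column j=1 coincides with Simpson's rule on the same nodes.)

-0.2475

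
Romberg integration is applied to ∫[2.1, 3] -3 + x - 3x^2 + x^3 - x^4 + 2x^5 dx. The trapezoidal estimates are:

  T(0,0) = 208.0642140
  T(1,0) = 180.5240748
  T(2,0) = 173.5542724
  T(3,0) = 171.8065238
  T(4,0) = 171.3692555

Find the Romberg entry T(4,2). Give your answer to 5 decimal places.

171.22347

T(3,1) = (4·171.8065238 − 173.5542724) / 3 = 171.2239409
T(4,1) = 171.3692555 + (171.3692555 − 171.8065238)/3 = 171.2234994
T(4,2) = (16·171.2234994 − 171.2239409) / 15 = 171.2234700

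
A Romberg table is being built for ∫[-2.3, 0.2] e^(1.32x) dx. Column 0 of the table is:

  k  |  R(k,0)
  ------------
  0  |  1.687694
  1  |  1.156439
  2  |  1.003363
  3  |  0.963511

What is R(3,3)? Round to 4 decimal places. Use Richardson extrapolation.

0.9501

R(1,1) = (4·1.156439 − 1.687694) / 3 = 0.979354
R(2,1) = 1.003363 + (1.003363 − 1.156439)/3 = 0.952338
R(3,1) = (4·0.963511 − 1.003363) / 3 = 0.950227
R(2,2) = 0.952338 + (0.952338 − 0.979354)/15 = 0.950537
R(3,2) = (16·0.950227 − 0.952338) / 15 = 0.950086
R(3,3) = 0.950086 + (0.950086 − 0.950537)/63 = 0.950079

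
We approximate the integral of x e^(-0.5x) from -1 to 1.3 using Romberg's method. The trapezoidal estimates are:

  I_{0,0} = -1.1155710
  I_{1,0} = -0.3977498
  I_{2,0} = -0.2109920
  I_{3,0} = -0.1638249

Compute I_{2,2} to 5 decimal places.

-0.14809

I_{1,1} = -0.3977498 + (-0.3977498 − (-1.1155710))/3 = -0.1584761
I_{2,1} = (4·(-0.2109920) − (-0.3977498)) / 3 = -0.1487394
I_{2,2} = -0.1487394 + (-0.1487394 − (-0.1584761))/15 = -0.1480903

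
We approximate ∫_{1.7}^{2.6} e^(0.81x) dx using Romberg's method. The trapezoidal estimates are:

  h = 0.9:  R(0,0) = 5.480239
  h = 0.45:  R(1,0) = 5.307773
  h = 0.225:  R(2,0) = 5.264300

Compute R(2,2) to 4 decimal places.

5.2498

R(1,1) = 5.307773 + (5.307773 − 5.480239)/3 = 5.250284
R(2,1) = 5.264300 + (5.264300 − 5.307773)/3 = 5.249809
R(2,2) = (16·5.249809 − 5.250284) / 15 = 5.249777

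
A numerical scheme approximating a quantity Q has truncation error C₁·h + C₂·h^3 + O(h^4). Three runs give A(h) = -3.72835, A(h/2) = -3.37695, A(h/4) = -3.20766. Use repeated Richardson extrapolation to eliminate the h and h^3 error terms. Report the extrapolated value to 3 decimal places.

-3.040

First eliminate the h term (factor 2^1 = 2):
  B₁ = (2·(-3.37695) − (-3.72835))/1 = -3.02555
  B₂ = (2·(-3.20766) − (-3.37695))/1 = -3.03837
Then eliminate the h^3 term (factor 2^3 = 8):
  (8·(-3.03837) − (-3.02555))/7 = -3.04020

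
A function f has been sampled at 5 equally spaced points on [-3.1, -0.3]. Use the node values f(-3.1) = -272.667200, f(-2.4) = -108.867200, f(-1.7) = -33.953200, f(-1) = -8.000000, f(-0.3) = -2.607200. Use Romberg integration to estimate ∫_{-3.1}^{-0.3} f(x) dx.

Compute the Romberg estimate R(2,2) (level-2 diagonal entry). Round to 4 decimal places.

R(0,0) (trapezoid, 1 panel, h=2.8000): -385.384160
R(1,0) (trapezoid, 2 panels, h=1.4000): -240.226560
R(2,0) (trapezoid, 4 panels, h=0.7000): -201.920320
R(1,1) = -240.226560 + (-240.226560 − (-385.384160))/3 = -191.840693
R(2,1) = -201.920320 + (-201.920320 − (-240.226560))/3 = -189.151573
R(2,2) = -189.151573 + (-189.151573 − (-191.840693))/15 = -188.972298

-188.9723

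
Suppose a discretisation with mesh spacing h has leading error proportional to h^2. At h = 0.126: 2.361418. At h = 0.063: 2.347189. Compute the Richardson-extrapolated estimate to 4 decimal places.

The leading error scales as h^2; refining by a factor of 2 reduces it by 2^2 = 4.
Extrapolated value = (4·A(h/2) − A(h)) / (4 − 1)
= (4·2.347189 − 2.361418) / 3
= 7.027338 / 3 = 2.342446

2.3424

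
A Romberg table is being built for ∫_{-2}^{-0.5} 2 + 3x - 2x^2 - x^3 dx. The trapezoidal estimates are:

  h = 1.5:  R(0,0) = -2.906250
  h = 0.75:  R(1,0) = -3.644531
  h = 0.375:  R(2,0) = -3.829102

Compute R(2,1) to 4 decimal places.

Richardson extrapolation on the trapezoidal column (denominator 4−1=3):
R(2,1) = (4·(-3.829102) − (-3.644531)) / 3 = -3.890626

-3.8906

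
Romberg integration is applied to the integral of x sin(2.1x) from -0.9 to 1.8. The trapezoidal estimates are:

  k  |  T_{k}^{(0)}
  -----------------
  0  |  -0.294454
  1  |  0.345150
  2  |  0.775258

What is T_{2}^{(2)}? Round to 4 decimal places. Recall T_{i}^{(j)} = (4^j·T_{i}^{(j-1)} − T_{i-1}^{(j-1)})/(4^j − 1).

0.9426

Richardson extrapolation on the trapezoidal column (denominator 4−1=3):
T_{1}^{(1)} = 0.345150 + (0.345150 − (-0.294454))/3 = 0.558351
T_{2}^{(1)} = 0.775258 + (0.775258 − 0.345150)/3 = 0.918627
T_{2}^{(2)} = (16·0.918627 − 0.558351) / 15 = 0.942645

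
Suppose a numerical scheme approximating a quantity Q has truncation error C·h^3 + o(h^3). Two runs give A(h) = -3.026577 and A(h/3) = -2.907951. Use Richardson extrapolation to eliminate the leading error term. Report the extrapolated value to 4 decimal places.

-2.9034

Extrapolated value = (27·A(h/3) − A(h)) / (27 − 1)
= (27·(-2.907951) − (-3.026577)) / 26
= -75.488100 / 26 = -2.903388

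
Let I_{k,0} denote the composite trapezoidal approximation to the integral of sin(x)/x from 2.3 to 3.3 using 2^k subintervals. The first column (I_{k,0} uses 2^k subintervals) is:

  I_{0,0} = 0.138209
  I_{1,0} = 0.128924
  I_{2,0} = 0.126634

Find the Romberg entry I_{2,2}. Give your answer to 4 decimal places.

Richardson extrapolation on the trapezoidal column (denominator 4−1=3):
I_{1,1} = 0.128924 + (0.128924 − 0.138209)/3 = 0.125829
I_{2,1} = 0.126634 + (0.126634 − 0.128924)/3 = 0.125871
I_{2,2} = 0.125871 + (0.125871 − 0.125829)/15 = 0.125874

0.1259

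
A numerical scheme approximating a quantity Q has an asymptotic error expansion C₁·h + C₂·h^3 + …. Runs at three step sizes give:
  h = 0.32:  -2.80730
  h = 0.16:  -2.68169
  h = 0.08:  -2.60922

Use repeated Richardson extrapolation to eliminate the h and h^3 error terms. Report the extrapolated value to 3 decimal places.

-2.534

First eliminate the h term (factor 2^1 = 2):
  B₁ = (2·(-2.68169) − (-2.80730))/1 = -2.55608
  B₂ = (2·(-2.60922) − (-2.68169))/1 = -2.53675
Then eliminate the h^3 term (factor 2^3 = 8):
  (8·(-2.53675) − (-2.55608))/7 = -2.53399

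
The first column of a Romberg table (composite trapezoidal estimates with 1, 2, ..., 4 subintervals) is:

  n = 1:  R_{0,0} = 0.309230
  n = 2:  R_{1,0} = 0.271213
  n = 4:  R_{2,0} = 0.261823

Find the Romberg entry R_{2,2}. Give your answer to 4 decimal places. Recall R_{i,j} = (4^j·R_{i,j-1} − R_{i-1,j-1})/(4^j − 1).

Richardson extrapolation on the trapezoidal column (denominator 4−1=3):
R_{1,1} = 0.271213 + (0.271213 − 0.309230)/3 = 0.258541
R_{2,1} = 0.261823 + (0.261823 − 0.271213)/3 = 0.258693
R_{2,2} = 0.258693 + (0.258693 − 0.258541)/15 = 0.258703
(Column j=1 coincides with Simpson's rule on the same nodes.)

0.2587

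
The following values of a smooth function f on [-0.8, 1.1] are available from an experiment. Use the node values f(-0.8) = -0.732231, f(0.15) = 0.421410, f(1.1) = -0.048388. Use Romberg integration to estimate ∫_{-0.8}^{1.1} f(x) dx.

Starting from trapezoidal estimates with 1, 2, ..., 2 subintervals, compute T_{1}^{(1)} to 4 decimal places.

0.2866

T_{0}^{(0)} (trapezoid, 1 panel, h=1.9000): -0.741588
T_{1}^{(0)} (trapezoid, 2 panels, h=0.9500): 0.029545
T_{1}^{(1)} = 0.029545 + (0.029545 − (-0.741588))/3 = 0.286589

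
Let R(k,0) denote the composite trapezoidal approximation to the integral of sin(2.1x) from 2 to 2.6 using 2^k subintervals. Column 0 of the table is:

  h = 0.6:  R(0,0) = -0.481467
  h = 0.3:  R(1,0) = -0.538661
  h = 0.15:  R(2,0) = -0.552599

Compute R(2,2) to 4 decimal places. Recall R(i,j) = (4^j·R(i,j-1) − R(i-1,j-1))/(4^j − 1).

Richardson extrapolation on the trapezoidal column (denominator 4−1=3):
R(1,1) = -0.538661 + (-0.538661 − (-0.481467))/3 = -0.557726
R(2,1) = -0.552599 + (-0.552599 − (-0.538661))/3 = -0.557245
R(2,2) = (16·(-0.557245) − (-0.557726)) / 15 = -0.557213
(Column j=1 coincides with Simpson's rule on the same nodes.)

-0.5572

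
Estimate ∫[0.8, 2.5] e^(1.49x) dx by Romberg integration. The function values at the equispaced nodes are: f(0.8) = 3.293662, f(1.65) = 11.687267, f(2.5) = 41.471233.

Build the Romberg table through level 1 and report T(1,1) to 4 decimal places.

T(0,0) (trapezoid, 1 panel, h=1.7000): 38.050161
T(1,0) (trapezoid, 2 panels, h=0.8500): 28.959257
T(1,1) = 28.959257 + (28.959257 − 38.050161)/3 = 25.928956

25.9290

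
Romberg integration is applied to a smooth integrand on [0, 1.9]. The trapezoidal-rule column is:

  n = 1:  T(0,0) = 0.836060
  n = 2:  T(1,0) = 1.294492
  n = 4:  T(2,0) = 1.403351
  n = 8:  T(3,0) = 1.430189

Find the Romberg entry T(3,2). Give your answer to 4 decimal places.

Richardson extrapolation on the trapezoidal column (denominator 4−1=3):
T(2,1) = (4·1.403351 − 1.294492) / 3 = 1.439637
T(3,1) = (4·1.430189 − 1.403351) / 3 = 1.439135
T(3,2) = 1.439135 + (1.439135 − 1.439637)/15 = 1.439102

1.4391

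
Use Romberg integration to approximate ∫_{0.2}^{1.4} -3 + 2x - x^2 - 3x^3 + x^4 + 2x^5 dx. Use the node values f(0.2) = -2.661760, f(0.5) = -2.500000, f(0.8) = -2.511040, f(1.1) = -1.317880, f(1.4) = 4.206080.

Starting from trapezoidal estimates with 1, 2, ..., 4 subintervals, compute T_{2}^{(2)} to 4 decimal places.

T_{0}^{(0)} (trapezoid, 1 panel, h=1.2000): 0.926592
T_{1}^{(0)} (trapezoid, 2 panels, h=0.6000): -1.043328
T_{2}^{(0)} (trapezoid, 4 panels, h=0.3000): -1.667028
T_{1}^{(1)} = -1.043328 + (-1.043328 − 0.926592)/3 = -1.699968
T_{2}^{(1)} = -1.667028 + (-1.667028 − (-1.043328))/3 = -1.874928
T_{2}^{(2)} = -1.874928 + (-1.874928 − (-1.699968))/15 = -1.886592

-1.8866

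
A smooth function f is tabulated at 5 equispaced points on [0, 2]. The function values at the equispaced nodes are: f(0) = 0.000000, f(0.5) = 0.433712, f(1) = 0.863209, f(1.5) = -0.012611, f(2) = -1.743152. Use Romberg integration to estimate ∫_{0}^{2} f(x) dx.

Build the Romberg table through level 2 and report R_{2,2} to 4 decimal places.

0.2585

R_{0,0} (trapezoid, 1 panel, h=2.0000): -1.743152
R_{1,0} (trapezoid, 2 panels, h=1.0000): -0.008367
R_{2,0} (trapezoid, 4 panels, h=0.5000): 0.206367
R_{1,1} = -0.008367 + (-0.008367 − (-1.743152))/3 = 0.569895
R_{2,1} = 0.206367 + (0.206367 − (-0.008367))/3 = 0.277945
R_{2,2} = 0.277945 + (0.277945 − 0.569895)/15 = 0.258482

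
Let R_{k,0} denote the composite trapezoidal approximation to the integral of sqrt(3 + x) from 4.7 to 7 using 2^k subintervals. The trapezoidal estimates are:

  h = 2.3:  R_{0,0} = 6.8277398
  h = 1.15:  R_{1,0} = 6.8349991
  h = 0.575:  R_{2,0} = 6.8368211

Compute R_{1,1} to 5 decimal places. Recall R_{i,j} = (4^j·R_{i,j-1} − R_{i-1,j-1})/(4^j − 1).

6.83742

Richardson extrapolation on the trapezoidal column (denominator 4−1=3):
R_{1,1} = 6.8349991 + (6.8349991 − 6.8277398)/3 = 6.8374189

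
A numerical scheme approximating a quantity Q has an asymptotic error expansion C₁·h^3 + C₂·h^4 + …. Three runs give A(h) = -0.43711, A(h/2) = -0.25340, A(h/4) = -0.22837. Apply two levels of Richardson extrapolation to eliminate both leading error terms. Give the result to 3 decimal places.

-0.225

First eliminate the h^3 term (factor 2^3 = 8):
  B₁ = (8·(-0.25340) − (-0.43711))/7 = -0.22716
  B₂ = (8·(-0.22837) − (-0.25340))/7 = -0.22479
Then eliminate the h^4 term (factor 2^4 = 16):
  (16·(-0.22479) − (-0.22716))/15 = -0.22463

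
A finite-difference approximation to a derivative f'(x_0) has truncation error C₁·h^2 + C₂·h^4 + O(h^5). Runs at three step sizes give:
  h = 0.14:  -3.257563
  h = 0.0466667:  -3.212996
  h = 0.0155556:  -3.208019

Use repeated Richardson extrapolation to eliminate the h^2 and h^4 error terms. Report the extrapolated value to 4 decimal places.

First eliminate the h^2 term (factor 3^2 = 9):
  B₁ = (9·(-3.212996) − (-3.257563))/8 = -3.207425
  B₂ = (9·(-3.208019) − (-3.212996))/8 = -3.207397
Then eliminate the h^4 term (factor 3^4 = 81):
  (81·(-3.207397) − (-3.207425))/80 = -3.207397

-3.2074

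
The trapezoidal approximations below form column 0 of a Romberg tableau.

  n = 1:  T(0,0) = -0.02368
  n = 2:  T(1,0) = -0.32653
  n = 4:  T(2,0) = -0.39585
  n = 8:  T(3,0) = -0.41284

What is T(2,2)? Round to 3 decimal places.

Richardson extrapolation on the trapezoidal column (denominator 4−1=3):
T(1,1) = -0.32653 + (-0.32653 − (-0.02368))/3 = -0.42748
T(2,1) = (4·(-0.39585) − (-0.32653)) / 3 = -0.41896
T(2,2) = -0.41896 + (-0.41896 − (-0.42748))/15 = -0.41839

-0.418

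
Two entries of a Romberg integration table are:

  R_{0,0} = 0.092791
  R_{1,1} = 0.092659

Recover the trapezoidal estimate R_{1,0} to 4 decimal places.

0.0927

From R_{1,1} = (4·R_{1,0} − R_{0,0})/3, solve for R_{1,0}:
4·R_{1,0} = 3·0.092659 + 0.092791 = 0.370768
R_{1,0} = 0.092692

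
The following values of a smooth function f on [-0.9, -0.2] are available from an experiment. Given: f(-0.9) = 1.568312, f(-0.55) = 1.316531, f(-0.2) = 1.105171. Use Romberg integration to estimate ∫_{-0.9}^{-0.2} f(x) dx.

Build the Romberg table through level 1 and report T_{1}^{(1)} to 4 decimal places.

T_{0}^{(0)} (trapezoid, 1 panel, h=0.7000): 0.935719
T_{1}^{(0)} (trapezoid, 2 panels, h=0.3500): 0.928645
T_{1}^{(1)} = 0.928645 + (0.928645 − 0.935719)/3 = 0.926287

0.9263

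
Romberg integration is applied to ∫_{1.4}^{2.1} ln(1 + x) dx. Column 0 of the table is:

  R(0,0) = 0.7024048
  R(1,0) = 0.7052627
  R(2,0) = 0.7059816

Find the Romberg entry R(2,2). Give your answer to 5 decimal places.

Richardson extrapolation on the trapezoidal column (denominator 4−1=3):
R(1,1) = 0.7052627 + (0.7052627 − 0.7024048)/3 = 0.7062153
R(2,1) = (4·0.7059816 − 0.7052627) / 3 = 0.7062212
R(2,2) = (16·0.7062212 − 0.7062153) / 15 = 0.7062216

0.70622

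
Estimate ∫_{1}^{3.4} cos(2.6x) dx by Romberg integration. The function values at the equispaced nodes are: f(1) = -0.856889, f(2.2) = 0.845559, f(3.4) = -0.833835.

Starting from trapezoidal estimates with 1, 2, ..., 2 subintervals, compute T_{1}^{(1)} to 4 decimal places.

0.6766

T_{0}^{(0)} (trapezoid, 1 panel, h=2.4000): -2.028869
T_{1}^{(0)} (trapezoid, 2 panels, h=1.2000): 0.000236
T_{1}^{(1)} = 0.000236 + (0.000236 − (-2.028869))/3 = 0.676604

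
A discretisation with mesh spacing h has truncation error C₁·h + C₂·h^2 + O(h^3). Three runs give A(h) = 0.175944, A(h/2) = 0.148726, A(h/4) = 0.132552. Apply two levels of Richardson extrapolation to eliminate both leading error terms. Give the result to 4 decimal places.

First eliminate the h term (factor 2^1 = 2):
  B₁ = (2·0.148726 − 0.175944)/1 = 0.121508
  B₂ = (2·0.132552 − 0.148726)/1 = 0.116378
Then eliminate the h^2 term (factor 2^2 = 4):
  (4·0.116378 − 0.121508)/3 = 0.114668

0.1147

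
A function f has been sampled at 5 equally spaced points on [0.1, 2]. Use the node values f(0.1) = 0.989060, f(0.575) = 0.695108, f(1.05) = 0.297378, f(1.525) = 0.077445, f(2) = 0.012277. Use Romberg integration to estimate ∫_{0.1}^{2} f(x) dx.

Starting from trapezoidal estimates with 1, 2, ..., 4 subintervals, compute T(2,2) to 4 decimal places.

T(0,0) (trapezoid, 1 panel, h=1.9000): 0.951270
T(1,0) (trapezoid, 2 panels, h=0.9500): 0.758144
T(2,0) (trapezoid, 4 panels, h=0.4750): 0.746035
T(1,1) = 0.758144 + (0.758144 − 0.951270)/3 = 0.693769
T(2,1) = 0.746035 + (0.746035 − 0.758144)/3 = 0.741999
T(2,2) = 0.741999 + (0.741999 − 0.693769)/15 = 0.745214

0.7452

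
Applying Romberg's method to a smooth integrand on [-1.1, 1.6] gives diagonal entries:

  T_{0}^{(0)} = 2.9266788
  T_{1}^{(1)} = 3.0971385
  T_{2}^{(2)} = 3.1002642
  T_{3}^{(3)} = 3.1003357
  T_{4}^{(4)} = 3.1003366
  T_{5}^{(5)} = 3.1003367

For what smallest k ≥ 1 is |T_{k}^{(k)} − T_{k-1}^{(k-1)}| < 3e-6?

k = 4

|T_{1}^{(1)} − T_{0}^{(0)}| = 0.1704597 ≥ 3e-6
|T_{2}^{(2)} − T_{1}^{(1)}| = 0.0031257 ≥ 3e-6
|T_{3}^{(3)} − T_{2}^{(2)}| = 0.0000715 ≥ 3e-6
|T_{4}^{(4)} − T_{3}^{(3)}| = 0.0000009 < 3e-6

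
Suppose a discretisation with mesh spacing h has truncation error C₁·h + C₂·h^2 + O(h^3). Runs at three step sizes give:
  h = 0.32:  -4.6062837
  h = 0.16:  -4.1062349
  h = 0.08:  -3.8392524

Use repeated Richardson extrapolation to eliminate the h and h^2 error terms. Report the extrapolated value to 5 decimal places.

-3.56096

First eliminate the h term (factor 2^1 = 2):
  B₁ = (2·(-4.1062349) − (-4.6062837))/1 = -3.6061861
  B₂ = (2·(-3.8392524) − (-4.1062349))/1 = -3.5722699
Then eliminate the h^2 term (factor 2^2 = 4):
  (4·(-3.5722699) − (-3.6061861))/3 = -3.5609645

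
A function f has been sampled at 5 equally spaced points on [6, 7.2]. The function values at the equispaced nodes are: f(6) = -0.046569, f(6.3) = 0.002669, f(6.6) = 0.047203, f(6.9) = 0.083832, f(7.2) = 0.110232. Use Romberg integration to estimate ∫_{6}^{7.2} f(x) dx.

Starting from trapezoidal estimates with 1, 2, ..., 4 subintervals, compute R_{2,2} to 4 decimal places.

0.0504

R_{0,0} (trapezoid, 1 panel, h=1.2000): 0.038198
R_{1,0} (trapezoid, 2 panels, h=0.6000): 0.047421
R_{2,0} (trapezoid, 4 panels, h=0.3000): 0.049661
R_{1,1} = 0.047421 + (0.047421 − 0.038198)/3 = 0.050495
R_{2,1} = 0.049661 + (0.049661 − 0.047421)/3 = 0.050408
R_{2,2} = 0.050408 + (0.050408 − 0.050495)/15 = 0.050402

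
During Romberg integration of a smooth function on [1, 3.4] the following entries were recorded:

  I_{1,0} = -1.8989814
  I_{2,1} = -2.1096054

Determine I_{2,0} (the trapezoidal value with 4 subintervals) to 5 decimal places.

From I_{2,1} = (4·I_{2,0} − I_{1,0})/3, solve for I_{2,0}:
4·I_{2,0} = 3·(-2.1096054) + (-1.8989814) = -8.2277976
I_{2,0} = -2.0569494

-2.05695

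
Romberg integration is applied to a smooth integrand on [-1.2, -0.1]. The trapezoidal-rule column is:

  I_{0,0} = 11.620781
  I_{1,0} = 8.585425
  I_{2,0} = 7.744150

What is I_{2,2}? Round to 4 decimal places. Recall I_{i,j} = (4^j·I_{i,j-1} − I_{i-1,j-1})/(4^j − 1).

Richardson extrapolation on the trapezoidal column (denominator 4−1=3):
I_{1,1} = 8.585425 + (8.585425 − 11.620781)/3 = 7.573640
I_{2,1} = (4·7.744150 − 8.585425) / 3 = 7.463725
I_{2,2} = 7.463725 + (7.463725 − 7.573640)/15 = 7.456397
(Column j=1 coincides with Simpson's rule on the same nodes.)

7.4564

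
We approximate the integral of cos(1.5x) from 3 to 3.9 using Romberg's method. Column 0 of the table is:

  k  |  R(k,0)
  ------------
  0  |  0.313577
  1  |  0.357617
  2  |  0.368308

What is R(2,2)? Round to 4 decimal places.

R(1,1) = 0.357617 + (0.357617 − 0.313577)/3 = 0.372297
R(2,1) = (4·0.368308 − 0.357617) / 3 = 0.371872
R(2,2) = (16·0.371872 − 0.372297) / 15 = 0.371844
(Column j=1 coincides with Simpson's rule on the same nodes.)

0.3718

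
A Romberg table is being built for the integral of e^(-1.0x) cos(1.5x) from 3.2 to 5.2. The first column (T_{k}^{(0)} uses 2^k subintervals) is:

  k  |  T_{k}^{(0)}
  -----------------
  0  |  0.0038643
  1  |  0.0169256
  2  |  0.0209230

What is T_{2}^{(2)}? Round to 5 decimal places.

T_{1}^{(1)} = (4·0.0169256 − 0.0038643) / 3 = 0.0212794
T_{2}^{(1)} = (4·0.0209230 − 0.0169256) / 3 = 0.0222555
T_{2}^{(2)} = 0.0222555 + (0.0222555 − 0.0212794)/15 = 0.0223206

0.02232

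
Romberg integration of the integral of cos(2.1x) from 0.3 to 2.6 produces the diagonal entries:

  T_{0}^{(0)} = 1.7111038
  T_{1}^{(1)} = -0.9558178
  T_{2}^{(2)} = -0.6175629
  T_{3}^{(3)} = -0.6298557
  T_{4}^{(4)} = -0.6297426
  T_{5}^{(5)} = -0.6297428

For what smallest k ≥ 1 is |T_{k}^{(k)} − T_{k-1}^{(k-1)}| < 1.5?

k = 2

|T_{1}^{(1)} − T_{0}^{(0)}| = 2.6669216 ≥ 1.5
|T_{2}^{(2)} − T_{1}^{(1)}| = 0.3382549 < 1.5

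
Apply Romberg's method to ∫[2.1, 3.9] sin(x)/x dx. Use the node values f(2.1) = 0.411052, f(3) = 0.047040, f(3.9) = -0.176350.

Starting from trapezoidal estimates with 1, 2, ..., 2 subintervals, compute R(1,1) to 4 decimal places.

0.1269

R(0,0) (trapezoid, 1 panel, h=1.8000): 0.211232
R(1,0) (trapezoid, 2 panels, h=0.9000): 0.147952
R(1,1) = 0.147952 + (0.147952 − 0.211232)/3 = 0.126859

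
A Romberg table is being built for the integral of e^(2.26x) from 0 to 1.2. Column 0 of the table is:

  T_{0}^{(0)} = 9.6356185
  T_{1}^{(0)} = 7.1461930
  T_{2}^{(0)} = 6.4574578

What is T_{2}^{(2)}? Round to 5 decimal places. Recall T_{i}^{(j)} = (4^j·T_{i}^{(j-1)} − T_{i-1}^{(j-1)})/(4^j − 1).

6.22198

T_{1}^{(1)} = (4·7.1461930 − 9.6356185) / 3 = 6.3163845
T_{2}^{(1)} = (4·6.4574578 − 7.1461930) / 3 = 6.2278794
T_{2}^{(2)} = (16·6.2278794 − 6.3163845) / 15 = 6.2219791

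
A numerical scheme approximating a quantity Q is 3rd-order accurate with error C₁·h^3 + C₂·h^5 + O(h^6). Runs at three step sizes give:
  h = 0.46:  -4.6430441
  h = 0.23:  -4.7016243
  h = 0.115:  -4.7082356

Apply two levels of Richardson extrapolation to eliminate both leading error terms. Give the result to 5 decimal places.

-4.70915

First eliminate the h^3 term (factor 2^3 = 8):
  B₁ = (8·(-4.7016243) − (-4.6430441))/7 = -4.7099929
  B₂ = (8·(-4.7082356) − (-4.7016243))/7 = -4.7091801
Then eliminate the h^5 term (factor 2^5 = 32):
  (32·(-4.7091801) − (-4.7099929))/31 = -4.7091539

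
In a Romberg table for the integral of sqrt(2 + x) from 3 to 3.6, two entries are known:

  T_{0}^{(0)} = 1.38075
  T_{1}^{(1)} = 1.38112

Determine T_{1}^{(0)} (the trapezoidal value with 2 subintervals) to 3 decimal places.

From T_{1}^{(1)} = (4·T_{1}^{(0)} − T_{0}^{(0)})/3, solve for T_{1}^{(0)}:
4·T_{1}^{(0)} = 3·1.38112 + 1.38075 = 5.52411
T_{1}^{(0)} = 1.38103

1.381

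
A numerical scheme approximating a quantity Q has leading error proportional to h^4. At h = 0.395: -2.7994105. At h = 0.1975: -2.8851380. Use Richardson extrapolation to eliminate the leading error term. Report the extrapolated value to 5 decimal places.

-2.89085

The leading error scales as h^4; refining by a factor of 2 reduces it by 2^4 = 16.
Extrapolated value = (16·A(h/2) − A(h)) / (16 − 1)
= (16·(-2.8851380) − (-2.7994105)) / 15
= -43.3627975 / 15 = -2.8908532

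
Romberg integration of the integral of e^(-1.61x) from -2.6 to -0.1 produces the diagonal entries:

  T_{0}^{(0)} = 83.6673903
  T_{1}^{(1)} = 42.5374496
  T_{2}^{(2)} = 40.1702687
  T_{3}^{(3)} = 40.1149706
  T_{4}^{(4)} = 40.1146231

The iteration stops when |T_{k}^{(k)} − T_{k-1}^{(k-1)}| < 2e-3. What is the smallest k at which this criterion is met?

|T_{1}^{(1)} − T_{0}^{(0)}| = 41.1299407 ≥ 2e-3
|T_{2}^{(2)} − T_{1}^{(1)}| = 2.3671809 ≥ 2e-3
|T_{3}^{(3)} − T_{2}^{(2)}| = 0.0552981 ≥ 2e-3
|T_{4}^{(4)} − T_{3}^{(3)}| = 0.0003475 < 2e-3

k = 4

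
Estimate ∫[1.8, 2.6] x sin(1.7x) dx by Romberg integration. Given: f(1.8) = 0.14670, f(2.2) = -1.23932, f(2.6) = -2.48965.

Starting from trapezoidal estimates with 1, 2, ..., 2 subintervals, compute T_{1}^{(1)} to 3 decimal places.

T_{0}^{(0)} (trapezoid, 1 panel, h=0.8000): -0.93718
T_{1}^{(0)} (trapezoid, 2 panels, h=0.4000): -0.96432
T_{1}^{(1)} = -0.96432 + (-0.96432 − (-0.93718))/3 = -0.97337

-0.973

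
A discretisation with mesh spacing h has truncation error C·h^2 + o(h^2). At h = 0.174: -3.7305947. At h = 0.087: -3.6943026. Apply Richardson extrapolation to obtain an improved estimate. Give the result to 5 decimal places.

-3.68221

The leading error scales as h^2; refining by a factor of 2 reduces it by 2^2 = 4.
Extrapolated value = (4·A(h/2) − A(h)) / (4 − 1)
= (4·(-3.6943026) − (-3.7305947)) / 3
= -11.0466157 / 3 = -3.6822052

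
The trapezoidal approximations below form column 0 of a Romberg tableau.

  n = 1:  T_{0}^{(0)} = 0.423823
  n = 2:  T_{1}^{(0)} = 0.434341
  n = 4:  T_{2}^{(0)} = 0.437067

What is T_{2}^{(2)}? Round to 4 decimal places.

0.4380

Richardson extrapolation on the trapezoidal column (denominator 4−1=3):
T_{1}^{(1)} = 0.434341 + (0.434341 − 0.423823)/3 = 0.437847
T_{2}^{(1)} = 0.437067 + (0.437067 − 0.434341)/3 = 0.437976
T_{2}^{(2)} = 0.437976 + (0.437976 − 0.437847)/15 = 0.437985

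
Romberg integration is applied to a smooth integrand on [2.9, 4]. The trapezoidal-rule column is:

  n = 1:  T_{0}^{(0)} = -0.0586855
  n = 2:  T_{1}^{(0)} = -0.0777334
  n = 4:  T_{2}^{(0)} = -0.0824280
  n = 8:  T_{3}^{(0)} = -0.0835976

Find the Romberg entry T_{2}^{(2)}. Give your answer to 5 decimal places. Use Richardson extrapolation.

T_{1}^{(1)} = -0.0777334 + (-0.0777334 − (-0.0586855))/3 = -0.0840827
T_{2}^{(1)} = -0.0824280 + (-0.0824280 − (-0.0777334))/3 = -0.0839929
T_{2}^{(2)} = (16·(-0.0839929) − (-0.0840827)) / 15 = -0.0839869
(Column j=1 coincides with Simpson's rule on the same nodes.)

-0.08399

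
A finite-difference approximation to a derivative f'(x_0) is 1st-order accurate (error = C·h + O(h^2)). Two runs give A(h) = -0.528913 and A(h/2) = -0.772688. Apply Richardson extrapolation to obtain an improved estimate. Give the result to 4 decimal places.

The leading error scales as h; refining by a factor of 2 reduces it by 2^1 = 2.
Extrapolated value = (2·A(h/2) − A(h)) / (2 − 1)
= (2·(-0.772688) − (-0.528913)) / 1
= -1.016463 / 1 = -1.016463

-1.0165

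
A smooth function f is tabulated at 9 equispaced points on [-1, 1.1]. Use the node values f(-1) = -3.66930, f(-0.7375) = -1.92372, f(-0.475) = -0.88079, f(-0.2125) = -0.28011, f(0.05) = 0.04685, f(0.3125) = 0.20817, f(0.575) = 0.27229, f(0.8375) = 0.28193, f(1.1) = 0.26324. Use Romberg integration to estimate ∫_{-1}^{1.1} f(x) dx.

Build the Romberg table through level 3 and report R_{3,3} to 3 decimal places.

R_{0,0} (trapezoid, 1 panel, h=2.1000): -3.57636
R_{1,0} (trapezoid, 2 panels, h=1.0500): -1.73899
R_{2,0} (trapezoid, 4 panels, h=0.5250): -1.18896
R_{3,0} (trapezoid, 8 panels, h=0.2625): -1.04433
R_{1,1} = -1.73899 + (-1.73899 − (-3.57636))/3 = -1.12653
R_{2,1} = -1.18896 + (-1.18896 − (-1.73899))/3 = -1.00562
R_{3,1} = -1.04433 + (-1.04433 − (-1.18896))/3 = -0.99612
R_{2,2} = -1.00562 + (-1.00562 − (-1.12653))/15 = -0.99756
R_{3,2} = -0.99612 + (-0.99612 − (-1.00562))/15 = -0.99549
R_{3,3} = -0.99549 + (-0.99549 − (-0.99756))/63 = -0.99546

-0.995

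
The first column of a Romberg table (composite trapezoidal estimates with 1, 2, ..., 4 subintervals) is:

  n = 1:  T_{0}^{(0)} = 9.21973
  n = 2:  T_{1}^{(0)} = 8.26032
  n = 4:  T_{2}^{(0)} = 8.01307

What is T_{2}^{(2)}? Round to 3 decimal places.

7.930

Richardson extrapolation on the trapezoidal column (denominator 4−1=3):
T_{1}^{(1)} = (4·8.26032 − 9.21973) / 3 = 7.94052
T_{2}^{(1)} = 8.01307 + (8.01307 − 8.26032)/3 = 7.93065
T_{2}^{(2)} = 7.93065 + (7.93065 − 7.94052)/15 = 7.92999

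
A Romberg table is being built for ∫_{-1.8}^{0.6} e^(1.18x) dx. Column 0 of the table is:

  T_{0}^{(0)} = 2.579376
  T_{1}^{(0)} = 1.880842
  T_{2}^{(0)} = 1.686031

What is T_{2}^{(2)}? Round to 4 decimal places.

1.6193

Richardson extrapolation on the trapezoidal column (denominator 4−1=3):
T_{1}^{(1)} = 1.880842 + (1.880842 − 2.579376)/3 = 1.647997
T_{2}^{(1)} = 1.686031 + (1.686031 − 1.880842)/3 = 1.621094
T_{2}^{(2)} = (16·1.621094 − 1.647997) / 15 = 1.619300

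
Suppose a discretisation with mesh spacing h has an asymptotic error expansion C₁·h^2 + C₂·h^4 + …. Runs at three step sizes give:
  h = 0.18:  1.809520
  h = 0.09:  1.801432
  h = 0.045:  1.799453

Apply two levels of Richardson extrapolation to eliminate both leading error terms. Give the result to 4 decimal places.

1.7988

First eliminate the h^2 term (factor 2^2 = 4):
  B₁ = (4·1.801432 − 1.809520)/3 = 1.798736
  B₂ = (4·1.799453 − 1.801432)/3 = 1.798793
Then eliminate the h^4 term (factor 2^4 = 16):
  (16·1.798793 − 1.798736)/15 = 1.798797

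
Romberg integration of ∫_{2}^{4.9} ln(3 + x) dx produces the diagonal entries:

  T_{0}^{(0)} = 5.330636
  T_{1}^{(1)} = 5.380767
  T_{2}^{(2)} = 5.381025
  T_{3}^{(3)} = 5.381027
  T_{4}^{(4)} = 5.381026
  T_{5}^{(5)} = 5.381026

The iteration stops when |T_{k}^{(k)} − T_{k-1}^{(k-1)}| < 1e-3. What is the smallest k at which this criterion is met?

k = 2

|T_{1}^{(1)} − T_{0}^{(0)}| = 0.050131 ≥ 1e-3
|T_{2}^{(2)} − T_{1}^{(1)}| = 0.000258 < 1e-3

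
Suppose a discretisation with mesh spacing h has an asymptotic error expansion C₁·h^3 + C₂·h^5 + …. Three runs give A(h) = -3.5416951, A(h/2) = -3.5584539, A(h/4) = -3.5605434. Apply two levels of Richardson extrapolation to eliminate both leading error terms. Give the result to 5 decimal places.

-3.56084

First eliminate the h^3 term (factor 2^3 = 8):
  B₁ = (8·(-3.5584539) − (-3.5416951))/7 = -3.5608480
  B₂ = (8·(-3.5605434) − (-3.5584539))/7 = -3.5608419
Then eliminate the h^5 term (factor 2^5 = 32):
  (32·(-3.5608419) − (-3.5608480))/31 = -3.5608417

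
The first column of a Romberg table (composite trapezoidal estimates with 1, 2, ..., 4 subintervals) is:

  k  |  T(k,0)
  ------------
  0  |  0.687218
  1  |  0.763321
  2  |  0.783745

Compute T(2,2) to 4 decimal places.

T(1,1) = (4·0.763321 − 0.687218) / 3 = 0.788689
T(2,1) = 0.783745 + (0.783745 − 0.763321)/3 = 0.790553
T(2,2) = (16·0.790553 − 0.788689) / 15 = 0.790677

0.7907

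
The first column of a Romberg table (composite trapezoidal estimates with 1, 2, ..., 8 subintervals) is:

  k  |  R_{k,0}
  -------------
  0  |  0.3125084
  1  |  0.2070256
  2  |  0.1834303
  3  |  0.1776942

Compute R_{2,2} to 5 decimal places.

Richardson extrapolation on the trapezoidal column (denominator 4−1=3):
R_{1,1} = (4·0.2070256 − 0.3125084) / 3 = 0.1718647
R_{2,1} = 0.1834303 + (0.1834303 − 0.2070256)/3 = 0.1755652
R_{2,2} = (16·0.1755652 − 0.1718647) / 15 = 0.1758119

0.17581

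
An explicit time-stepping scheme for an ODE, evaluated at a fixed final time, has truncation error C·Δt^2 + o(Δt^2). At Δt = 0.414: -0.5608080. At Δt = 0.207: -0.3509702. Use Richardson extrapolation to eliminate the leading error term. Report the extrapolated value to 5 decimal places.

The leading error scales as Δt^2; refining by a factor of 2 reduces it by 2^2 = 4.
Extrapolated value = (4·A(Δt/2) − A(Δt)) / (4 − 1)
= (4·(-0.3509702) − (-0.5608080)) / 3
= -0.8430728 / 3 = -0.2810243

-0.28102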